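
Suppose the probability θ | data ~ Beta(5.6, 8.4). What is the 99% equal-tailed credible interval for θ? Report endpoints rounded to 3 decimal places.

[0.120, 0.730]

Posterior: Beta(5.6, 8.4).
Equal-tailed 99% interval: the 0.005 and 0.995 quantiles of Beta(5.6, 8.4).
Posterior mean ≈ 0.400, SD ≈ 0.126; a Normal approximation gives roughly [0.074, 0.726].
Exact: F⁻¹(0.005) = 0.120; F⁻¹(0.995) = 0.730.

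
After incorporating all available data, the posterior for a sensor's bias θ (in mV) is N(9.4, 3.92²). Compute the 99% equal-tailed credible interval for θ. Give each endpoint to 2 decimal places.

[-0.70, 19.50]

The posterior is symmetric, so the 99% equal-tailed interval is θ = 9.4 ± z·3.92 with z = 2.576.
Half-width: 2.576 × 3.92 = 10.10.
9.4 − 10.10 = -0.70; 9.4 + 10.10 = 19.50.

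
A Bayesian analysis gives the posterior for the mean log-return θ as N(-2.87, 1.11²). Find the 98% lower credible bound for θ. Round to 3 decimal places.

-5.150

Need L with P(θ ≥ L) = 0.98: L = -2.87 − z_{0.02}·1.11.
z = 2.054; L = -2.87 − 2.054 × 1.11 = -5.150.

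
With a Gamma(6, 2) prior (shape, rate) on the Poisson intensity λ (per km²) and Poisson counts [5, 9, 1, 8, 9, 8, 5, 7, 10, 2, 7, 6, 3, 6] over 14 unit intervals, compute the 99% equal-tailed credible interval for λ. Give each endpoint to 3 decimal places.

Posterior: Gamma(6+86, 2+14) = Gamma(92, 16) (shape, rate).
Equal-tailed 99% interval: Gamma(92, 16) quantiles at 0.005 and 0.995.
Posterior mean ≈ 5.750, SD ≈ 0.599; a Normal approximation gives roughly [4.206, 7.294].
Exact: lower = 4.323; upper = 7.411.

[4.323, 7.411]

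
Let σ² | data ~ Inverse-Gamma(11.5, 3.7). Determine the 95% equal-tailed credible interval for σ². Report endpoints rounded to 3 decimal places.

[0.194, 0.633]

Inverse-Gamma(11.5, 3.7) quantiles: F⁻¹(0.025) and F⁻¹(0.975).
Equivalently, 1/σ² ~ Gamma(11.5, rate = 3.7); invert its 0.975 and 0.025 quantiles.
Posterior mean ≈ 0.352, SD ≈ 0.114; a Normal approximation gives roughly [0.128, 0.576].
Exact: lower = 0.194; upper = 0.633.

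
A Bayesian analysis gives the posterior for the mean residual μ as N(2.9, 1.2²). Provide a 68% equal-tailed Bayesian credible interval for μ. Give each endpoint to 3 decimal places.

[1.707, 4.093]

The posterior is symmetric, so the 68% equal-tailed interval is μ = 2.9 ± z·1.2 with z = 0.994.
Half-width: 0.994 × 1.2 = 1.193.
2.9 − 1.193 = 1.707; 2.9 + 1.193 = 4.093.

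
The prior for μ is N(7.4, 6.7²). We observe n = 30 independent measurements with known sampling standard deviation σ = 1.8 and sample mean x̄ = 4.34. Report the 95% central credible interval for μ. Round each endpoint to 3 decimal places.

[3.704, 4.991]

Posterior precision = 1/6.7² + 30/1.8² = 0.0223 + 9.2593 = 9.2815, so posterior SD = 0.3282.
Posterior mean = (7.4/6.7² + 30·4.34/1.8²) / 9.2815 = 4.3473.
Interval: 4.3473 ± 1.960 × 0.3282 → [3.704, 4.991].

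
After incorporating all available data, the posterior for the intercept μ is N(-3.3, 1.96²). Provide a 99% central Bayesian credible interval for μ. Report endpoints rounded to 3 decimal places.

[-8.349, 1.749]

The posterior is symmetric, so the 99% equal-tailed interval is μ = -3.3 ± z·1.96 with z = 2.576.
Half-width: 2.576 × 1.96 = 5.049.
-3.3 − 5.049 = -8.349; -3.3 + 5.049 = 1.749.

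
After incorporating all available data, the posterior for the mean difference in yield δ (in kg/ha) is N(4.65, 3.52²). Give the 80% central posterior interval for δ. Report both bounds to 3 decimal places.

[0.139, 9.161]

The posterior is symmetric, so the 80% equal-tailed interval is δ = 4.65 ± z·3.52 with z = 1.282.
Half-width: 1.282 × 3.52 = 4.511.
4.65 − 4.511 = 0.139; 4.65 + 4.511 = 9.161.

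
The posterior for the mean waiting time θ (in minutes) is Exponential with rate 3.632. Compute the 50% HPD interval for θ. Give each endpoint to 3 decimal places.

The exponential density is strictly decreasing on [0, ∞), so the HPD interval is anchored at 0: [0, q] with P(θ ≤ q) = 0.50.
q = −ln(1 − 0.50) / 3.632 = 0.6931 / 3.632 = 0.191.

[0.000, 0.191]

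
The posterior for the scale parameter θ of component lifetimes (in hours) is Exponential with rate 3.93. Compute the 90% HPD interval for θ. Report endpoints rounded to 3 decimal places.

The exponential density is strictly decreasing on [0, ∞), so the HPD interval is anchored at 0: [0, q] with P(θ ≤ q) = 0.90.
q = −ln(1 − 0.90) / 3.93 = 2.3026 / 3.93 = 0.586.

[0.000, 0.586]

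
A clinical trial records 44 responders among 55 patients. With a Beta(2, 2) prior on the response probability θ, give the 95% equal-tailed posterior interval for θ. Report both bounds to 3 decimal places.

[0.666, 0.875]

Posterior: Beta(2+44, 2+11) = Beta(46, 13).
Equal-tailed 95% interval: the 0.025 and 0.975 quantiles of Beta(46, 13).
Posterior mean ≈ 0.780, SD ≈ 0.054; a Normal approximation gives roughly [0.675, 0.885].
Exact: F⁻¹(0.025) = 0.666; F⁻¹(0.975) = 0.875.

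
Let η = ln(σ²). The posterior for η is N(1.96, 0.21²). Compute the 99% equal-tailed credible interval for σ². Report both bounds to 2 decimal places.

[4.13, 12.19]

On the log scale the 99% interval is 1.96 ± 2.576 × 0.21 = [1.4191, 2.5009].
Exponentiate: [e^1.4191, e^2.5009] = [4.13, 12.19].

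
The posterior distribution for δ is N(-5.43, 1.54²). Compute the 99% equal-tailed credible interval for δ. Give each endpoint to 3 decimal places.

The posterior is symmetric, so the 99% equal-tailed interval is δ = -5.43 ± z·1.54 with z = 2.576.
Half-width: 2.576 × 1.54 = 3.967.
-5.43 − 3.967 = -9.397; -5.43 + 3.967 = -1.463.

[-9.397, -1.463]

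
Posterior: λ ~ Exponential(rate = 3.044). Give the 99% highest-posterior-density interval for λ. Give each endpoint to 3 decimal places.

[0.000, 1.513]

The exponential density is strictly decreasing on [0, ∞), so the HPD interval is anchored at 0: [0, q] with P(λ ≤ q) = 0.99.
q = −ln(1 − 0.99) / 3.044 = 4.6052 / 3.044 = 1.513.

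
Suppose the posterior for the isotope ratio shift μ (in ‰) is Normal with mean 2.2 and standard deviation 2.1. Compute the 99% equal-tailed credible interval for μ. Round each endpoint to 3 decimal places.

[-3.209, 7.609]

The posterior is symmetric, so the 99% equal-tailed interval is μ = 2.2 ± z·2.1 with z = 2.576.
Half-width: 2.576 × 2.1 = 5.409.
2.2 − 5.409 = -3.209; 2.2 + 5.409 = 7.609.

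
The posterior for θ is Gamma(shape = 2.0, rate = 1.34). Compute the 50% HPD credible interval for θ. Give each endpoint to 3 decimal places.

The posterior is unimodal and skewed, so the HPD interval has equal density at both endpoints and is the shortest 50% interval.
Solving f(0.325) = f(1.431) with F(1.431) − F(0.325) = 0.50 gives [0.325, 1.431].
For comparison, the equal-tailed interval is [0.717, 2.009]; the HPD is narrower and shifted toward the mode.

[0.325, 1.431]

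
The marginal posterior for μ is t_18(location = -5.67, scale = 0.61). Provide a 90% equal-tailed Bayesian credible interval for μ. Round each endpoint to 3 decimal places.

[-6.728, -4.612]

The t_18 distribution is symmetric; the 90% interval is -5.67 ± t·0.61 with t_{0.95,18} = 1.734.
Half-width: 1.734 × 0.61 = 1.058.
-5.67 − 1.058 = -6.728; -5.67 + 1.058 = -4.612.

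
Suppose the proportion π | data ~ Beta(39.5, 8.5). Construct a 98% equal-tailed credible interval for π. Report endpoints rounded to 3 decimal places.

[0.678, 0.928]

Posterior: Beta(39.5, 8.5).
Equal-tailed 98% interval: the 0.01 and 0.99 quantiles of Beta(39.5, 8.5).
Posterior mean ≈ 0.823, SD ≈ 0.055; a Normal approximation gives roughly [0.696, 0.950].
Exact: F⁻¹(0.01) = 0.678; F⁻¹(0.99) = 0.928.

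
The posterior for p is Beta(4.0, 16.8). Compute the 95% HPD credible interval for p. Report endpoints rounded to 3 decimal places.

[0.044, 0.358]

The posterior is unimodal and skewed, so the HPD interval has equal density at both endpoints and is the shortest 95% interval.
Solving f(0.044) = f(0.358) with F(0.358) − F(0.044) = 0.95 gives [0.044, 0.358].
For comparison, the equal-tailed interval is [0.058, 0.382]; the HPD is narrower and shifted toward the mode.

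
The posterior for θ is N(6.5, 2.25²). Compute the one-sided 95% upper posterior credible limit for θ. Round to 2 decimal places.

10.20

Need U with P(θ ≤ U) = 0.95: U = 6.5 + z_{0.05}·2.25.
z = 1.645; U = 6.5 + 1.645 × 2.25 = 10.20.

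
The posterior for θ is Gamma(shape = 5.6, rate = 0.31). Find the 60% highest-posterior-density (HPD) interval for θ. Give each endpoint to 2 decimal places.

The posterior is unimodal and skewed, so the HPD interval has equal density at both endpoints and is the shortest 60% interval.
Solving f(9.67) = f(21.58) with F(21.58) − F(9.67) = 0.60 gives [9.67, 21.58].
For comparison, the equal-tailed interval is [11.54, 23.98]; the HPD is narrower and shifted toward the mode.

[9.67, 21.58]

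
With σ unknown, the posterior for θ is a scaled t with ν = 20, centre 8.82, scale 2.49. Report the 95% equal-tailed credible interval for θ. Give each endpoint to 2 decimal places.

The t_20 distribution is symmetric; the 95% interval is 8.82 ± t·2.49 with t_{0.975,20} = 2.086.
Half-width: 2.086 × 2.49 = 5.19.
8.82 − 5.19 = 3.63; 8.82 + 5.19 = 14.01.

[3.63, 14.01]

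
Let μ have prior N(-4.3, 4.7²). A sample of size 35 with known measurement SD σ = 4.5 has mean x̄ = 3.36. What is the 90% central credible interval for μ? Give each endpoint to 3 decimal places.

[1.929, 4.400]

Posterior precision = 1/4.7² + 35/4.5² = 0.0453 + 1.7284 = 1.7737, so posterior SD = 0.7509.
Posterior mean = (-4.3/4.7² + 35·3.36/4.5²) / 1.7737 = 3.1645.
Interval: 3.1645 ± 1.645 × 0.7509 → [1.929, 4.400].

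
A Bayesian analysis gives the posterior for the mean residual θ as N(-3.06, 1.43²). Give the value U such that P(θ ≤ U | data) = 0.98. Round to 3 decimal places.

-0.123

Need U with P(θ ≤ U) = 0.98: U = -3.06 + z_{0.02}·1.43.
z = 2.054; U = -3.06 + 2.054 × 1.43 = -0.123.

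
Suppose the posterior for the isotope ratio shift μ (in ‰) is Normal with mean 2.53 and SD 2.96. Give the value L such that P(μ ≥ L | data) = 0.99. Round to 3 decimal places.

-4.356

Need L with P(μ ≥ L) = 0.99: L = 2.53 − z_{0.01}·2.96.
z = 2.326; L = 2.53 − 2.326 × 2.96 = -4.356.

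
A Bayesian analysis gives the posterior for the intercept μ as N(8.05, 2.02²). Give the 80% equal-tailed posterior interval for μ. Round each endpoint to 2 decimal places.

The posterior is symmetric, so the 80% equal-tailed interval is μ = 8.05 ± z·2.02 with z = 1.282.
Half-width: 1.282 × 2.02 = 2.59.
8.05 − 2.59 = 5.46; 8.05 + 2.59 = 10.64.

[5.46, 10.64]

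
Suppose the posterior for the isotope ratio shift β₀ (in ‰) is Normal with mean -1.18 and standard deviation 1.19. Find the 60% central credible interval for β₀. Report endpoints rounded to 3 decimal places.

[-2.182, -0.178]

The posterior is symmetric, so the 60% equal-tailed interval is β₀ = -1.18 ± z·1.19 with z = 0.842.
Half-width: 0.842 × 1.19 = 1.002.
-1.18 − 1.002 = -2.182; -1.18 + 1.002 = -0.178.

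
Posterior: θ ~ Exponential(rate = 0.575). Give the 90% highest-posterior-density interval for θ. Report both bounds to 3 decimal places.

[0.000, 4.004]

The exponential density is strictly decreasing on [0, ∞), so the HPD interval is anchored at 0: [0, q] with P(θ ≤ q) = 0.90.
q = −ln(1 − 0.90) / 0.575 = 2.3026 / 0.575 = 4.004.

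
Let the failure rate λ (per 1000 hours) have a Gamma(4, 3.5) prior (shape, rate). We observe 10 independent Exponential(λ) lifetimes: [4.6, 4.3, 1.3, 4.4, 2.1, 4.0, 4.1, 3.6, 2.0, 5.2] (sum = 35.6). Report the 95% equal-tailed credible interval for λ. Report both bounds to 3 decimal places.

Posterior: Gamma(4+10, 3.5+35.6) = Gamma(14, 39.1) (shape, rate).
Equal-tailed 95% interval: Gamma(14, 39.1) quantiles at 0.025 and 0.975.
Posterior mean ≈ 0.358, SD ≈ 0.096; a Normal approximation gives roughly [0.170, 0.546].
Exact: lower = 0.196; upper = 0.569.

[0.196, 0.569]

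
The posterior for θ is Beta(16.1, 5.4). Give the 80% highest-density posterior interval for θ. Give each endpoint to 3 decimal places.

[0.644, 0.876]

The posterior is unimodal and skewed, so the HPD interval has equal density at both endpoints and is the shortest 80% interval.
Solving f(0.644) = f(0.876) with F(0.876) − F(0.644) = 0.80 gives [0.644, 0.876].
For comparison, the equal-tailed interval is [0.626, 0.861]; the HPD is narrower and shifted toward the mode.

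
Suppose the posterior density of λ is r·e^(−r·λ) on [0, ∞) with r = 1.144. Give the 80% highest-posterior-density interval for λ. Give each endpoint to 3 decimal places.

[0.000, 1.407]

The exponential density is strictly decreasing on [0, ∞), so the HPD interval is anchored at 0: [0, q] with P(λ ≤ q) = 0.80.
q = −ln(1 − 0.80) / 1.144 = 1.6094 / 1.144 = 1.407.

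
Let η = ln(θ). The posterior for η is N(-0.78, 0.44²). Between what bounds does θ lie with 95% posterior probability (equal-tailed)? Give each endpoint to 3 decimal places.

On the log scale the 95% interval is -0.78 ± 1.960 × 0.44 = [-1.6424, 0.0824].
Exponentiate: [e^-1.6424, e^0.0824] = [0.194, 1.086].

[0.194, 1.086]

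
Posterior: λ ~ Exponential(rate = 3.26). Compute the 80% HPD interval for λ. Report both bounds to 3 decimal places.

[0.000, 0.494]

The exponential density is strictly decreasing on [0, ∞), so the HPD interval is anchored at 0: [0, q] with P(λ ≤ q) = 0.80.
q = −ln(1 − 0.80) / 3.26 = 1.6094 / 3.26 = 0.494.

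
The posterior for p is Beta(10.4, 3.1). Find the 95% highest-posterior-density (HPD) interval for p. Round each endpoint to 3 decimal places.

[0.555, 0.962]

The posterior is unimodal and skewed, so the HPD interval has equal density at both endpoints and is the shortest 95% interval.
Solving f(0.555) = f(0.962) with F(0.962) − F(0.555) = 0.95 gives [0.555, 0.962].
For comparison, the equal-tailed interval is [0.522, 0.944]; the HPD is narrower and shifted toward the mode.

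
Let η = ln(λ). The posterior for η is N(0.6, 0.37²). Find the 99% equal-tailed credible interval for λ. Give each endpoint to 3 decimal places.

On the log scale the 99% interval is 0.6 ± 2.576 × 0.37 = [-0.3531, 1.5531].
Exponentiate: [e^-0.3531, e^1.5531] = [0.703, 4.726].

[0.703, 4.726]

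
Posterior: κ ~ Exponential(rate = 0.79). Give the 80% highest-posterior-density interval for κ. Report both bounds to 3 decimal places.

The exponential density is strictly decreasing on [0, ∞), so the HPD interval is anchored at 0: [0, q] with P(κ ≤ q) = 0.80.
q = −ln(1 − 0.80) / 0.79 = 1.6094 / 0.79 = 2.037.

[0.000, 2.037]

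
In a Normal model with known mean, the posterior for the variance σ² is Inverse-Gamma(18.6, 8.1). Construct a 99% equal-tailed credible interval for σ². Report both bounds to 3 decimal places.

Inverse-Gamma(18.6, 8.1) quantiles: F⁻¹(0.005) and F⁻¹(0.995).
Equivalently, 1/σ² ~ Gamma(18.6, rate = 8.1); invert its 0.995 and 0.005 quantiles.
Posterior mean ≈ 0.460, SD ≈ 0.113; a Normal approximation gives roughly [0.169, 0.751].
Exact: lower = 0.257; upper = 0.865.

[0.257, 0.865]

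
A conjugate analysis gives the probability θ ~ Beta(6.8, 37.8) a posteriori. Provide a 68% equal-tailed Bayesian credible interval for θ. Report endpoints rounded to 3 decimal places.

Posterior: Beta(6.8, 37.8).
Equal-tailed 68% interval: the 0.16 and 0.84 quantiles of Beta(6.8, 37.8).
Posterior mean ≈ 0.152, SD ≈ 0.053; a Normal approximation gives roughly [0.100, 0.205].
Exact: F⁻¹(0.16) = 0.100; F⁻¹(0.84) = 0.205.

[0.100, 0.205]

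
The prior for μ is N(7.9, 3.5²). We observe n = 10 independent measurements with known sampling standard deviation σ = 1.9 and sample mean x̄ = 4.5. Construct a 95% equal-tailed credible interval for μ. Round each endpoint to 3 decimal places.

Posterior precision = 1/3.5² + 10/1.9² = 0.0816 + 2.7701 = 2.8517, so posterior SD = 0.5922.
Posterior mean = (7.9/3.5² + 10·4.5/1.9²) / 2.8517 = 4.5973.
Interval: 4.5973 ± 1.960 × 0.5922 → [3.437, 5.758].

[3.437, 5.758]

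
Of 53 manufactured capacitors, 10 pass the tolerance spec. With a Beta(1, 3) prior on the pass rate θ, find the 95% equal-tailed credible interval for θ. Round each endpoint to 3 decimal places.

Posterior: Beta(1+10, 3+43) = Beta(11, 46).
Equal-tailed 95% interval: the 0.025 and 0.975 quantiles of Beta(11, 46).
Posterior mean ≈ 0.193, SD ≈ 0.052; a Normal approximation gives roughly [0.091, 0.295].
Exact: F⁻¹(0.025) = 0.102; F⁻¹(0.975) = 0.304.

[0.102, 0.304]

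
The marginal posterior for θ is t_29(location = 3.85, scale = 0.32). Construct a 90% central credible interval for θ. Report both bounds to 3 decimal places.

[3.306, 4.394]

The t_29 distribution is symmetric; the 90% interval is 3.85 ± t·0.32 with t_{0.95,29} = 1.699.
Half-width: 1.699 × 0.32 = 0.544.
3.85 − 0.544 = 3.306; 3.85 + 0.544 = 4.394.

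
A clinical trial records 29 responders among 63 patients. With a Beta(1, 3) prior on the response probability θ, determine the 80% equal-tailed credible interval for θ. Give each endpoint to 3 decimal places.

[0.370, 0.526]

Posterior: Beta(1+29, 3+34) = Beta(30, 37).
Equal-tailed 80% interval: the 0.1 and 0.9 quantiles of Beta(30, 37).
Posterior mean ≈ 0.448, SD ≈ 0.060; a Normal approximation gives roughly [0.370, 0.525].
Exact: F⁻¹(0.1) = 0.370; F⁻¹(0.9) = 0.526.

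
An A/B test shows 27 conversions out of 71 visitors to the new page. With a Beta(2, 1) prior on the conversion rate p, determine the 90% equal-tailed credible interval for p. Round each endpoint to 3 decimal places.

[0.301, 0.486]

Posterior: Beta(2+27, 1+44) = Beta(29, 45).
Equal-tailed 90% interval: the 0.05 and 0.95 quantiles of Beta(29, 45).
Posterior mean ≈ 0.392, SD ≈ 0.056; a Normal approximation gives roughly [0.299, 0.485].
Exact: F⁻¹(0.05) = 0.301; F⁻¹(0.95) = 0.486.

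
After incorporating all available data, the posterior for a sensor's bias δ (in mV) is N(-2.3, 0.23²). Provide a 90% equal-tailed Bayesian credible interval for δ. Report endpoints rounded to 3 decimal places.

[-2.678, -1.922]

The posterior is symmetric, so the 90% equal-tailed interval is δ = -2.3 ± z·0.23 with z = 1.645.
Half-width: 1.645 × 0.23 = 0.378.
-2.3 − 0.378 = -2.678; -2.3 + 0.378 = -1.922.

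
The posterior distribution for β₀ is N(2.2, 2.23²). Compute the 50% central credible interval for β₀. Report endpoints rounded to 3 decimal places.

[0.696, 3.704]

The posterior is symmetric, so the 50% equal-tailed interval is β₀ = 2.2 ± z·2.23 with z = 0.674.
Half-width: 0.674 × 2.23 = 1.504.
2.2 − 1.504 = 0.696; 2.2 + 1.504 = 3.704.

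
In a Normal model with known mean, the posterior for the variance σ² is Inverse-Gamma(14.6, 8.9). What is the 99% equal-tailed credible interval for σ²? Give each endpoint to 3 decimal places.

[0.338, 1.343]

Inverse-Gamma(14.6, 8.9) quantiles: F⁻¹(0.005) and F⁻¹(0.995).
Equivalently, 1/σ² ~ Gamma(14.6, rate = 8.9); invert its 0.995 and 0.005 quantiles.
Posterior mean ≈ 0.654, SD ≈ 0.184; a Normal approximation gives roughly [0.180, 1.129].
Exact: lower = 0.338; upper = 1.343.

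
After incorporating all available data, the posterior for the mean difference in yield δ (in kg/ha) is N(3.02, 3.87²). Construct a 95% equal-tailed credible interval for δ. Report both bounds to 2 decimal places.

[-4.57, 10.61]

The posterior is symmetric, so the 95% equal-tailed interval is δ = 3.02 ± z·3.87 with z = 1.960.
Half-width: 1.960 × 3.87 = 7.59.
3.02 − 7.59 = -4.57; 3.02 + 7.59 = 10.61.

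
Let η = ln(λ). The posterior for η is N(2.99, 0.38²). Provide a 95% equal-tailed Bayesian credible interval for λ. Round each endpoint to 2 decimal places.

On the log scale the 95% interval is 2.99 ± 1.960 × 0.38 = [2.2452, 3.7348].
Exponentiate: [e^2.2452, e^3.7348] = [9.44, 41.88].

[9.44, 41.88]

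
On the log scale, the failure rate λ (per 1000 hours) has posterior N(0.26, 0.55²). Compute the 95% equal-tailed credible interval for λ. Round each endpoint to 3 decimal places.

On the log scale the 95% interval is 0.26 ± 1.960 × 0.55 = [-0.8180, 1.3380].
Exponentiate: [e^-0.8180, e^1.3380] = [0.441, 3.811].

[0.441, 3.811]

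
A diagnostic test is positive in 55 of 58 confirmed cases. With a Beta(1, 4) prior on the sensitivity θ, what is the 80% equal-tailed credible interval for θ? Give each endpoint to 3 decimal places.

[0.836, 0.936]

Posterior: Beta(1+55, 4+3) = Beta(56, 7).
Equal-tailed 80% interval: the 0.1 and 0.9 quantiles of Beta(56, 7).
Posterior mean ≈ 0.889, SD ≈ 0.039; a Normal approximation gives roughly [0.839, 0.939].
Exact: F⁻¹(0.1) = 0.836; F⁻¹(0.9) = 0.936.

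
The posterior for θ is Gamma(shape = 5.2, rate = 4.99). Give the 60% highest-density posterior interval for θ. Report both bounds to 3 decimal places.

[0.537, 1.245]

The posterior is unimodal and skewed, so the HPD interval has equal density at both endpoints and is the shortest 60% interval.
Solving f(0.537) = f(1.245) with F(1.245) − F(0.537) = 0.60 gives [0.537, 1.245].
For comparison, the equal-tailed interval is [0.651, 1.395]; the HPD is narrower and shifted toward the mode.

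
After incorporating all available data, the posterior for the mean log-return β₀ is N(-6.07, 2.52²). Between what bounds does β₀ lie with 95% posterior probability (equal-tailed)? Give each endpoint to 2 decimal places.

The posterior is symmetric, so the 95% equal-tailed interval is β₀ = -6.07 ± z·2.52 with z = 1.960.
Half-width: 1.960 × 2.52 = 4.94.
-6.07 − 4.94 = -11.01; -6.07 + 4.94 = -1.13.

[-11.01, -1.13]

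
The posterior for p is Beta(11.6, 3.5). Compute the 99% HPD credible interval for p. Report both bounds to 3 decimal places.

The posterior is unimodal and skewed, so the HPD interval has equal density at both endpoints and is the shortest 99% interval.
Solving f(0.477) = f(0.975) with F(0.975) − F(0.477) = 0.99 gives [0.477, 0.975].
For comparison, the equal-tailed interval is [0.451, 0.962]; the HPD is narrower and shifted toward the mode.

[0.477, 0.975]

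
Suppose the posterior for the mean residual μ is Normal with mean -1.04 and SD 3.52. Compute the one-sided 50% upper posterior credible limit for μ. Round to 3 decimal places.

Need U with P(μ ≤ U) = 0.50: U = -1.04 + z_{0.5}·3.52.
z = 0.000; U = -1.04 + 0.000 × 3.52 = -1.040.

-1.040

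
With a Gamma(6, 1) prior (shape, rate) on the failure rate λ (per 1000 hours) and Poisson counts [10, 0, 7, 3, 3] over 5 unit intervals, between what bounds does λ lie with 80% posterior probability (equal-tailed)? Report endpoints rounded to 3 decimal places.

Posterior: Gamma(6+23, 1+5) = Gamma(29, 6) (shape, rate).
Equal-tailed 80% interval: Gamma(29, 6) quantiles at 0.1 and 0.9.
Posterior mean ≈ 4.833, SD ≈ 0.898; a Normal approximation gives roughly [3.683, 5.984].
Exact: lower = 3.725; upper = 6.013.

[3.725, 6.013]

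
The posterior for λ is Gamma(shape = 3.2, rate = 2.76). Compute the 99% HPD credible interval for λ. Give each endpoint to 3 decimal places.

The posterior is unimodal and skewed, so the HPD interval has equal density at both endpoints and is the shortest 99% interval.
Solving f(0.063) = f(3.188) with F(3.188) − F(0.063) = 0.99 gives [0.063, 3.188].
For comparison, the equal-tailed interval is [0.144, 3.487]; the HPD is narrower and shifted toward the mode.

[0.063, 3.188]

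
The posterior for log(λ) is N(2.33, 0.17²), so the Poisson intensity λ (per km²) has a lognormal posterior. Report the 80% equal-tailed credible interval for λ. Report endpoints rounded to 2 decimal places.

[8.27, 12.78]

On the log scale the 80% interval is 2.33 ± 1.282 × 0.17 = [2.1121, 2.5479].
Exponentiate: [e^2.1121, e^2.5479] = [8.27, 12.78].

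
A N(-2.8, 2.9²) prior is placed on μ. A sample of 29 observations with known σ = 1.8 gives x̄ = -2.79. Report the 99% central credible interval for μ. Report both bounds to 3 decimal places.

Posterior precision = 1/2.9² + 29/1.8² = 0.1189 + 8.9506 = 9.0695, so posterior SD = 0.3321.
Posterior mean = (-2.8/2.9² + 29·-2.79/1.8²) / 9.0695 = -2.7901.
Interval: -2.7901 ± 2.576 × 0.3321 → [-3.645, -1.935].

[-3.645, -1.935]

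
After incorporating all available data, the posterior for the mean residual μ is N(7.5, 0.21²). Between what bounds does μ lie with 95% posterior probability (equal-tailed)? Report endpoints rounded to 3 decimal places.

[7.088, 7.912]

The posterior is symmetric, so the 95% equal-tailed interval is μ = 7.5 ± z·0.21 with z = 1.960.
Half-width: 1.960 × 0.21 = 0.412.
7.5 − 0.412 = 7.088; 7.5 + 0.412 = 7.912.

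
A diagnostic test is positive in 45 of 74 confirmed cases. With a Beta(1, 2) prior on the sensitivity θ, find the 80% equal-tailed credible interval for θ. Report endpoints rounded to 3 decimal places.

[0.525, 0.668]

Posterior: Beta(1+45, 2+29) = Beta(46, 31).
Equal-tailed 80% interval: the 0.1 and 0.9 quantiles of Beta(46, 31).
Posterior mean ≈ 0.597, SD ≈ 0.056; a Normal approximation gives roughly [0.526, 0.669].
Exact: F⁻¹(0.1) = 0.525; F⁻¹(0.9) = 0.668.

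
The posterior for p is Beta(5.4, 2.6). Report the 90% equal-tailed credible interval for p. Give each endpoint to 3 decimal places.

[0.393, 0.904]

Posterior: Beta(5.4, 2.6).
Equal-tailed 90% interval: the 0.05 and 0.95 quantiles of Beta(5.4, 2.6).
Posterior mean ≈ 0.675, SD ≈ 0.156; a Normal approximation gives roughly [0.418, 0.932].
Exact: F⁻¹(0.05) = 0.393; F⁻¹(0.95) = 0.904.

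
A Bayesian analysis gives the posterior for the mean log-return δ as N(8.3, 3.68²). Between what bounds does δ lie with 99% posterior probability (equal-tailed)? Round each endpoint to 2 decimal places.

The posterior is symmetric, so the 99% equal-tailed interval is δ = 8.3 ± z·3.68 with z = 2.576.
Half-width: 2.576 × 3.68 = 9.48.
8.3 − 9.48 = -1.18; 8.3 + 9.48 = 17.78.

[-1.18, 17.78]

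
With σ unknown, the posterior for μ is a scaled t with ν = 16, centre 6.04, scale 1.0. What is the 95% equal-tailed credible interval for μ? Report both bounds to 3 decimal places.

[3.920, 8.160]

The t_16 distribution is symmetric; the 95% interval is 6.04 ± t·1.0 with t_{0.975,16} = 2.120.
Half-width: 2.120 × 1.0 = 2.120.
6.04 − 2.120 = 3.920; 6.04 + 2.120 = 8.160.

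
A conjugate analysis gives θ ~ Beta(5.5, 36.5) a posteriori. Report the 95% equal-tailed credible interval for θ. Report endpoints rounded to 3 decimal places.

Posterior: Beta(5.5, 36.5).
Equal-tailed 95% interval: the 0.025 and 0.975 quantiles of Beta(5.5, 36.5).
Posterior mean ≈ 0.131, SD ≈ 0.051; a Normal approximation gives roughly [0.030, 0.232].
Exact: F⁻¹(0.025) = 0.048; F⁻¹(0.975) = 0.247.

[0.048, 0.247]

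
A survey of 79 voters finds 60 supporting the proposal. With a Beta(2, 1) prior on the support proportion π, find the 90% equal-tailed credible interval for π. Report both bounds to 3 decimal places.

Posterior: Beta(2+60, 1+19) = Beta(62, 20).
Equal-tailed 90% interval: the 0.05 and 0.95 quantiles of Beta(62, 20).
Posterior mean ≈ 0.756, SD ≈ 0.047; a Normal approximation gives roughly [0.679, 0.834].
Exact: F⁻¹(0.05) = 0.675; F⁻¹(0.95) = 0.830.

[0.675, 0.830]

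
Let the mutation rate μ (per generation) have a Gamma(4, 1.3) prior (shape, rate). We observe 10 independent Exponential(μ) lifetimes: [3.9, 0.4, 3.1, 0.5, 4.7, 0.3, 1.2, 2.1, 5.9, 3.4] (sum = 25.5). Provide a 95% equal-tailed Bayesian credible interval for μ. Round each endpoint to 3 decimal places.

[0.286, 0.829]

Posterior: Gamma(4+10, 1.3+25.5) = Gamma(14, 26.8) (shape, rate).
Equal-tailed 95% interval: Gamma(14, 26.8) quantiles at 0.025 and 0.975.
Posterior mean ≈ 0.522, SD ≈ 0.140; a Normal approximation gives roughly [0.249, 0.796].
Exact: lower = 0.286; upper = 0.829.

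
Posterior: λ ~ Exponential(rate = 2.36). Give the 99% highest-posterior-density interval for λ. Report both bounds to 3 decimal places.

[0.000, 1.951]

The exponential density is strictly decreasing on [0, ∞), so the HPD interval is anchored at 0: [0, q] with P(λ ≤ q) = 0.99.
q = −ln(1 − 0.99) / 2.36 = 4.6052 / 2.36 = 1.951.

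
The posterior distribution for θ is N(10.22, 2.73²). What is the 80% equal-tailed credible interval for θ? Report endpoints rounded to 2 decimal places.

[6.72, 13.72]

The posterior is symmetric, so the 80% equal-tailed interval is θ = 10.22 ± z·2.73 with z = 1.282.
Half-width: 1.282 × 2.73 = 3.50.
10.22 − 3.50 = 6.72; 10.22 + 3.50 = 13.72.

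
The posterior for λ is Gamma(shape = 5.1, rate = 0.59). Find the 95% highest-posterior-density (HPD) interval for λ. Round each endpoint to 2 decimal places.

The posterior is unimodal and skewed, so the HPD interval has equal density at both endpoints and is the shortest 95% interval.
Solving f(2.14) = f(16.23) with F(16.23) − F(2.14) = 0.95 gives [2.14, 16.23].
For comparison, the equal-tailed interval is [2.85, 17.60]; the HPD is narrower and shifted toward the mode.

[2.14, 16.23]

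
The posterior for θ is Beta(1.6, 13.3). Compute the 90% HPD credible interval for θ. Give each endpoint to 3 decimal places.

[0.002, 0.216]

The posterior is unimodal and skewed, so the HPD interval has equal density at both endpoints and is the shortest 90% interval.
Solving f(0.002) = f(0.216) with F(0.216) − F(0.002) = 0.90 gives [0.002, 0.216].
For comparison, the equal-tailed interval is [0.015, 0.259]; the HPD is narrower and shifted toward the mode.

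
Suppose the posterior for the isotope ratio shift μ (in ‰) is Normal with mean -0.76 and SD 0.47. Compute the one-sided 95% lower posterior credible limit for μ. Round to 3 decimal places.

Need L with P(μ ≥ L) = 0.95: L = -0.76 − z_{0.05}·0.47.
z = 1.645; L = -0.76 − 1.645 × 0.47 = -1.533.

-1.533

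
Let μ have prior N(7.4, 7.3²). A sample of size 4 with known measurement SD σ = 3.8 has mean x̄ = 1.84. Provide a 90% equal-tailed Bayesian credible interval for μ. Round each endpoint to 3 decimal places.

Posterior precision = 1/7.3² + 4/3.8² = 0.0188 + 0.2770 = 0.2958, so posterior SD = 1.8387.
Posterior mean = (7.4/7.3² + 4·1.84/3.8²) / 0.2958 = 2.1928.
Interval: 2.1928 ± 1.645 × 1.8387 → [-0.832, 5.217].

[-0.832, 5.217]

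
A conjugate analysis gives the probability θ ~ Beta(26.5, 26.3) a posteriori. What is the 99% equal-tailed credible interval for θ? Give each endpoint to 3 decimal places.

[0.329, 0.674]

Posterior: Beta(26.5, 26.3).
Equal-tailed 99% interval: the 0.005 and 0.995 quantiles of Beta(26.5, 26.3).
Posterior mean ≈ 0.502, SD ≈ 0.068; a Normal approximation gives roughly [0.326, 0.677].
Exact: F⁻¹(0.005) = 0.329; F⁻¹(0.995) = 0.674.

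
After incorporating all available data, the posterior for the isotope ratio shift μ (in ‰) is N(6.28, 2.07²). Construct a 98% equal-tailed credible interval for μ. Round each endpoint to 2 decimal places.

[1.46, 11.10]

The posterior is symmetric, so the 98% equal-tailed interval is μ = 6.28 ± z·2.07 with z = 2.326.
Half-width: 2.326 × 2.07 = 4.82.
6.28 − 4.82 = 1.46; 6.28 + 4.82 = 11.10.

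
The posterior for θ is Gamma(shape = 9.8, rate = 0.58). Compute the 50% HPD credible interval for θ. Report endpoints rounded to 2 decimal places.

[11.95, 18.93]

The posterior is unimodal and skewed, so the HPD interval has equal density at both endpoints and is the shortest 50% interval.
Solving f(11.95) = f(18.93) with F(18.93) − F(11.95) = 0.50 gives [11.95, 18.93].
For comparison, the equal-tailed interval is [13.01, 20.16]; the HPD is narrower and shifted toward the mode.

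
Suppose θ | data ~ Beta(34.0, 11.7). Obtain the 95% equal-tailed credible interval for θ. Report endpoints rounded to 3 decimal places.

[0.610, 0.858]

Posterior: Beta(34.0, 11.7).
Equal-tailed 95% interval: the 0.025 and 0.975 quantiles of Beta(34.0, 11.7).
Posterior mean ≈ 0.744, SD ≈ 0.064; a Normal approximation gives roughly [0.619, 0.869].
Exact: F⁻¹(0.025) = 0.610; F⁻¹(0.975) = 0.858.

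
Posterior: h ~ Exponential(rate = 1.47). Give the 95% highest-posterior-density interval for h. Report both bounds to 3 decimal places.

[0.000, 2.038]

The exponential density is strictly decreasing on [0, ∞), so the HPD interval is anchored at 0: [0, q] with P(h ≤ q) = 0.95.
q = −ln(1 − 0.95) / 1.47 = 2.9957 / 1.47 = 2.038.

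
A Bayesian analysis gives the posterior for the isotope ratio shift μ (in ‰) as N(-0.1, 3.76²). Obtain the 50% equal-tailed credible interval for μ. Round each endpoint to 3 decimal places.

The posterior is symmetric, so the 50% equal-tailed interval is μ = -0.1 ± z·3.76 with z = 0.674.
Half-width: 0.674 × 3.76 = 2.536.
-0.1 − 2.536 = -2.636; -0.1 + 2.536 = 2.436.

[-2.636, 2.436]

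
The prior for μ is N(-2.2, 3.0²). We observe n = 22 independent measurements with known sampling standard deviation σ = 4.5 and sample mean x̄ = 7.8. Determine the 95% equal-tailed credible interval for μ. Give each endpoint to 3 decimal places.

[5.081, 8.663]

Posterior precision = 1/3.0² + 22/4.5² = 0.1111 + 1.0864 = 1.1975, so posterior SD = 0.9138.
Posterior mean = (-2.2/3.0² + 22·7.8/4.5²) / 1.1975 = 6.8722.
Interval: 6.8722 ± 1.960 × 0.9138 → [5.081, 8.663].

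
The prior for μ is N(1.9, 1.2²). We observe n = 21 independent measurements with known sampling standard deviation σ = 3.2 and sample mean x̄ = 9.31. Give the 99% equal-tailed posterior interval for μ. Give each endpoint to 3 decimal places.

[5.881, 8.990]

Posterior precision = 1/1.2² + 21/3.2² = 0.6944 + 2.0508 = 2.7452, so posterior SD = 0.6035.
Posterior mean = (1.9/1.2² + 21·9.31/3.2²) / 2.7452 = 7.4355.
Interval: 7.4355 ± 2.576 × 0.6035 → [5.881, 8.990].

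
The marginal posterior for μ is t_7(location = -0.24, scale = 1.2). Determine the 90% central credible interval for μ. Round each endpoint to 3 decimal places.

[-2.513, 2.033]

The t_7 distribution is symmetric; the 90% interval is -0.24 ± t·1.2 with t_{0.95,7} = 1.895.
Half-width: 1.895 × 1.2 = 2.273.
-0.24 − 2.273 = -2.513; -0.24 + 2.273 = 2.033.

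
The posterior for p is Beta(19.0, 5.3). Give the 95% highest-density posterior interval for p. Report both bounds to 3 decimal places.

The posterior is unimodal and skewed, so the HPD interval has equal density at both endpoints and is the shortest 95% interval.
Solving f(0.620) = f(0.931) with F(0.931) − F(0.620) = 0.95 gives [0.620, 0.931].
For comparison, the equal-tailed interval is [0.602, 0.918]; the HPD is narrower and shifted toward the mode.

[0.620, 0.931]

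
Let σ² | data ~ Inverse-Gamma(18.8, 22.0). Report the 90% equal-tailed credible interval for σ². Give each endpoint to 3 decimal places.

Inverse-Gamma(18.8, 22.0) quantiles: F⁻¹(0.05) and F⁻¹(0.95).
Equivalently, 1/σ² ~ Gamma(18.8, rate = 22.0); invert its 0.95 and 0.05 quantiles.
Posterior mean ≈ 1.236, SD ≈ 0.302; a Normal approximation gives roughly [0.740, 1.732].
Exact: lower = 0.832; upper = 1.792.

[0.832, 1.792]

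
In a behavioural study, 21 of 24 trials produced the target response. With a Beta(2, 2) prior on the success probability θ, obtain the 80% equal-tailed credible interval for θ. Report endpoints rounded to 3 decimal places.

[0.725, 0.907]

Posterior: Beta(2+21, 2+3) = Beta(23, 5).
Equal-tailed 80% interval: the 0.1 and 0.9 quantiles of Beta(23, 5).
Posterior mean ≈ 0.821, SD ≈ 0.071; a Normal approximation gives roughly [0.730, 0.913].
Exact: F⁻¹(0.1) = 0.725; F⁻¹(0.9) = 0.907.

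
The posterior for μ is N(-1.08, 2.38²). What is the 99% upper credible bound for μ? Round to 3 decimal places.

4.457

Need U with P(μ ≤ U) = 0.99: U = -1.08 + z_{0.01}·2.38.
z = 2.326; U = -1.08 + 2.326 × 2.38 = 4.457.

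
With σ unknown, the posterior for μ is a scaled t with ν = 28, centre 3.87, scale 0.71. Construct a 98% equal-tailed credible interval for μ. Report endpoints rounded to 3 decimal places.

[2.118, 5.622]

The t_28 distribution is symmetric; the 98% interval is 3.87 ± t·0.71 with t_{0.99,28} = 2.467.
Half-width: 2.467 × 0.71 = 1.752.
3.87 − 1.752 = 2.118; 3.87 + 1.752 = 5.622.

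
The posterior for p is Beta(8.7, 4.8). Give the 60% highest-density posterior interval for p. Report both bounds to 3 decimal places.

The posterior is unimodal and skewed, so the HPD interval has equal density at both endpoints and is the shortest 60% interval.
Solving f(0.555) = f(0.772) with F(0.772) − F(0.555) = 0.60 gives [0.555, 0.772].
For comparison, the equal-tailed interval is [0.537, 0.756]; the HPD is narrower and shifted toward the mode.

[0.555, 0.772]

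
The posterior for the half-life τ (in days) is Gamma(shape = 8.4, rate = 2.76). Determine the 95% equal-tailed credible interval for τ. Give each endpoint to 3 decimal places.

[1.346, 5.421]

Posterior: Gamma(shape 8.4, rate 2.76).
Equal-tailed 95% interval: Gamma(8.4, 2.76) quantiles at 0.025 and 0.975.
Posterior mean ≈ 3.043, SD ≈ 1.050; a Normal approximation gives roughly [0.985, 5.102].
Exact: lower = 1.346; upper = 5.421.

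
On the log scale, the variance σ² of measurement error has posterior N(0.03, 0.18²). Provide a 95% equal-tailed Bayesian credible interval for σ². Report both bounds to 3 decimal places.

On the log scale the 95% interval is 0.03 ± 1.960 × 0.18 = [-0.3228, 0.3828].
Exponentiate: [e^-0.3228, e^0.3828] = [0.724, 1.466].

[0.724, 1.466]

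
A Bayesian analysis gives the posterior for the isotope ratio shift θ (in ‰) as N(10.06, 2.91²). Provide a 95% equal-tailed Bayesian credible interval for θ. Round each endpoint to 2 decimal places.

[4.36, 15.76]

The posterior is symmetric, so the 95% equal-tailed interval is θ = 10.06 ± z·2.91 with z = 1.960.
Half-width: 1.960 × 2.91 = 5.70.
10.06 − 5.70 = 4.36; 10.06 + 5.70 = 15.76.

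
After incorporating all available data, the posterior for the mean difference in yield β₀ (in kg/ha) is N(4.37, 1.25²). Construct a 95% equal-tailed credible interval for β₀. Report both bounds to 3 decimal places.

The posterior is symmetric, so the 95% equal-tailed interval is β₀ = 4.37 ± z·1.25 with z = 1.960.
Half-width: 1.960 × 1.25 = 2.450.
4.37 − 2.450 = 1.920; 4.37 + 2.450 = 6.820.

[1.920, 6.820]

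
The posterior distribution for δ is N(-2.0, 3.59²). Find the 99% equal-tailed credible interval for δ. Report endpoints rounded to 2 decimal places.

[-11.25, 7.25]

The posterior is symmetric, so the 99% equal-tailed interval is δ = -2.0 ± z·3.59 with z = 2.576.
Half-width: 2.576 × 3.59 = 9.25.
-2.0 − 9.25 = -11.25; -2.0 + 9.25 = 7.25.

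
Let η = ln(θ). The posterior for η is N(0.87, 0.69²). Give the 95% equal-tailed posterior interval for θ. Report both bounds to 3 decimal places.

[0.617, 9.229]

On the log scale the 95% interval is 0.87 ± 1.960 × 0.69 = [-0.4824, 2.2224].
Exponentiate: [e^-0.4824, e^2.2224] = [0.617, 9.229].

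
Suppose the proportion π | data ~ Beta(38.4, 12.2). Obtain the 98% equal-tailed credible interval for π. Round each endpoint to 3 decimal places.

Posterior: Beta(38.4, 12.2).
Equal-tailed 98% interval: the 0.01 and 0.99 quantiles of Beta(38.4, 12.2).
Posterior mean ≈ 0.759, SD ≈ 0.060; a Normal approximation gives roughly [0.620, 0.897].
Exact: F⁻¹(0.01) = 0.607; F⁻¹(0.99) = 0.881.

[0.607, 0.881]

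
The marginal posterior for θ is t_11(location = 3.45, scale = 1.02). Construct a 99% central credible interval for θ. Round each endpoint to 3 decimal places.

The t_11 distribution is symmetric; the 99% interval is 3.45 ± t·1.02 with t_{0.995,11} = 3.106.
Half-width: 3.106 × 1.02 = 3.168.
3.45 − 3.168 = 0.282; 3.45 + 3.168 = 6.618.

[0.282, 6.618]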